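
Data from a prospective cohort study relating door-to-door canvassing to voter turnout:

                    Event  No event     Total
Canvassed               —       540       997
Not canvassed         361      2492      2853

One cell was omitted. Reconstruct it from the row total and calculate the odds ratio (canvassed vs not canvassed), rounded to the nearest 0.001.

5.842

The missing cell is in the exposed row: 997 − 540 = 457.
So a = 457, b = 540, c = 361, d = 2492.
OR = (a·d)/(b·c) = (457 × 2492) / (540 × 361) = 1138844 / 194940 = 5.84202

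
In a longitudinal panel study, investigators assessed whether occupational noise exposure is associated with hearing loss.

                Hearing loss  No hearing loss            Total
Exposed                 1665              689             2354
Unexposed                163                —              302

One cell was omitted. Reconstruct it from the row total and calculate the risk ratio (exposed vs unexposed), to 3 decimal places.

The missing cell is in the unexposed row: 302 − 163 = 139.
So a = 1665, b = 689, c = 163, d = 139.
RR = [a/(a+b)] / [c/(c+d)] = (1665/2354) / (163/302) = 0.70731/0.53974 = 1.31047

1.310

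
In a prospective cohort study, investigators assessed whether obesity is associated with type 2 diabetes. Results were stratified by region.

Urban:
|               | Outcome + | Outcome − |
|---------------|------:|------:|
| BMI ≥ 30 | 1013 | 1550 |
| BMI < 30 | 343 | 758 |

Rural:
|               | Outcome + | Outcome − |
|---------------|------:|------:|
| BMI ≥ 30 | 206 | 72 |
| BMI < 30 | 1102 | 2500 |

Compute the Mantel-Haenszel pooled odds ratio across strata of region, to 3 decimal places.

2.068

OR_MH = Σ(aᵢdᵢ/nᵢ) / Σ(bᵢcᵢ/nᵢ), where nᵢ is the stratum total.
Stratum 1 (Urban): n = 3664; a·d/n = 1013·758/3664 = 209.5671; b·c/n = 1550·343/3664 = 145.1010
Stratum 2 (Rural): n = 3880; a·d/n = 206·2500/3880 = 132.7320; b·c/n = 72·1102/3880 = 20.4495
OR_MH = (209.5671 + 132.7320) / (145.1010 + 20.4495) = 342.2991 / 165.5505 = 2.06764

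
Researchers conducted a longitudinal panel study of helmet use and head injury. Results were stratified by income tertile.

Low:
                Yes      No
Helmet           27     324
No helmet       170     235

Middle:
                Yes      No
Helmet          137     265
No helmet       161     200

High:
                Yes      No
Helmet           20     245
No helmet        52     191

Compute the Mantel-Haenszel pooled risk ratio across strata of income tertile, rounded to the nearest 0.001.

RR_MH = Σ(aᵢ·n₀ᵢ/nᵢ) / Σ(cᵢ·n₁ᵢ/nᵢ), with n₁ᵢ = aᵢ+bᵢ (exposed), n₀ᵢ = cᵢ+dᵢ (unexposed), nᵢ = n₁ᵢ+n₀ᵢ.
Stratum 1 (Low): n₁ = 351, n₀ = 405, n = 756; a·n₀/n = 27·405/756 = 14.4643; c·n₁/n = 170·351/756 = 78.9286
Stratum 2 (Middle): n₁ = 402, n₀ = 361, n = 763; a·n₀/n = 137·361/763 = 64.8191; c·n₁/n = 161·402/763 = 84.8257
Stratum 3 (High): n₁ = 265, n₀ = 243, n = 508; a·n₀/n = 20·243/508 = 9.5669; c·n₁/n = 52·265/508 = 27.1260
RR_MH = (14.4643 + 64.8191 + 9.5669) / (78.9286 + 84.8257 + 27.1260) = 88.8503 / 190.8802 = 0.46548

0.465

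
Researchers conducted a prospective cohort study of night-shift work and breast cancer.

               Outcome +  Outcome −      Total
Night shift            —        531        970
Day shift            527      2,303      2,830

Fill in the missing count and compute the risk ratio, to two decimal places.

The missing cell is in the exposed row: 970 − 531 = 439.
So a = 439, b = 531, c = 527, d = 2303.
RR = [a/(a+b)] / [c/(c+d)] = (439/970) / (527/2830) = 0.45258/0.18622 = 2.43035

2.43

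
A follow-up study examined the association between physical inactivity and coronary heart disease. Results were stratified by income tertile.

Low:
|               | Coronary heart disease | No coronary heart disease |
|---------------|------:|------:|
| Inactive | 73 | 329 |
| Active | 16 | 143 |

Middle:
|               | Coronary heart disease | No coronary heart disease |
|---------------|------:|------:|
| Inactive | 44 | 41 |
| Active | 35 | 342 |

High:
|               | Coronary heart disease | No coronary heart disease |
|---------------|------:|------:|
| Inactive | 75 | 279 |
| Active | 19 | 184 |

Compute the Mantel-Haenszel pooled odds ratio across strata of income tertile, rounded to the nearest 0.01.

3.45

OR_MH = Σ(aᵢdᵢ/nᵢ) / Σ(bᵢcᵢ/nᵢ), where nᵢ is the stratum total.
Stratum 1 (Low): n = 561; a·d/n = 73·143/561 = 18.6078; b·c/n = 329·16/561 = 9.3832
Stratum 2 (Middle): n = 462; a·d/n = 44·342/462 = 32.5714; b·c/n = 41·35/462 = 3.1061
Stratum 3 (High): n = 557; a·d/n = 75·184/557 = 24.7756; b·c/n = 279·19/557 = 9.5171
OR_MH = (18.6078 + 32.5714 + 24.7756) / (9.3832 + 3.1061 + 9.5171) = 75.9549 / 22.0064 = 3.45150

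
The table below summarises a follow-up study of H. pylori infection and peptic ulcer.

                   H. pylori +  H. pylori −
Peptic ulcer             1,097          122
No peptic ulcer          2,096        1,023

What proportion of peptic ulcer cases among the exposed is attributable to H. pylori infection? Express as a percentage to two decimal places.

Reading the table with exposure as columns: a = 1097 (H. pylori +, case), b = 2096 (H. pylori +, non-case), c = 122 (H. pylori −, case), d = 1023.
Risk in exposed = 1097/3193 = 0.34356; risk in unexposed = 122/1145 = 0.10655.
RR = 0.34356/0.10655 = 3.22443
AR% = (RR − 1)/RR × 100 = (3.22443 − 1)/3.22443 × 100 = 68.9868%

68.99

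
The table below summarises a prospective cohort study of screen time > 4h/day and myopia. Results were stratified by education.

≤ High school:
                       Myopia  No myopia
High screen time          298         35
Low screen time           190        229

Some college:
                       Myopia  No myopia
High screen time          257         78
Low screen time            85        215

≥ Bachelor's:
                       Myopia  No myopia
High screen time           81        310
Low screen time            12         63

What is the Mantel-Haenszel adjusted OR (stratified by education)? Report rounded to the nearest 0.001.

6.921

OR_MH = Σ(aᵢdᵢ/nᵢ) / Σ(bᵢcᵢ/nᵢ), where nᵢ is the stratum total.
Stratum 1 (≤ High school): n = 752; a·d/n = 298·229/752 = 90.7473; b·c/n = 35·190/752 = 8.8431
Stratum 2 (Some college): n = 635; a·d/n = 257·215/635 = 87.0157; b·c/n = 78·85/635 = 10.4409
Stratum 3 (≥ Bachelor's): n = 466; a·d/n = 81·63/466 = 10.9506; b·c/n = 310·12/466 = 7.9828
OR_MH = (90.7473 + 87.0157 + 10.9506) / (8.8431 + 10.4409 + 7.9828) = 188.7137 / 27.2669 = 6.92099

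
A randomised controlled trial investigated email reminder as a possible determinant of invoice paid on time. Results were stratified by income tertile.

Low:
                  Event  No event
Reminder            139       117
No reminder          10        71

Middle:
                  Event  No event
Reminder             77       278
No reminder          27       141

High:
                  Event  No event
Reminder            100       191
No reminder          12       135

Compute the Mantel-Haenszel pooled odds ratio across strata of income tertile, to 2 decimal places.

3.51

OR_MH = Σ(aᵢdᵢ/nᵢ) / Σ(bᵢcᵢ/nᵢ), where nᵢ is the stratum total.
Stratum 1 (Low): n = 337; a·d/n = 139·71/337 = 29.2849; b·c/n = 117·10/337 = 3.4718
Stratum 2 (Middle): n = 523; a·d/n = 77·141/523 = 20.7591; b·c/n = 278·27/523 = 14.3518
Stratum 3 (High): n = 438; a·d/n = 100·135/438 = 30.8219; b·c/n = 191·12/438 = 5.2329
OR_MH = (29.2849 + 20.7591 + 30.8219) / (3.4718 + 14.3518 + 5.2329) = 80.8659 / 23.0565 = 3.50729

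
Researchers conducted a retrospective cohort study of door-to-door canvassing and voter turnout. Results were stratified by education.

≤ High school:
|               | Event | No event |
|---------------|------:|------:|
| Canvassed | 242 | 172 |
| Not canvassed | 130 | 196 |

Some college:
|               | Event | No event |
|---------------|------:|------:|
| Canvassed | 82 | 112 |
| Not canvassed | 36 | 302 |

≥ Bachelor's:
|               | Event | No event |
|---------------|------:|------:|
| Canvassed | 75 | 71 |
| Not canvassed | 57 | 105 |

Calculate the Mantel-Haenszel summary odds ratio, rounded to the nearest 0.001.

OR_MH = Σ(aᵢdᵢ/nᵢ) / Σ(bᵢcᵢ/nᵢ), where nᵢ is the stratum total.
Stratum 1 (≤ High school): n = 740; a·d/n = 242·196/740 = 64.0973; b·c/n = 172·130/740 = 30.2162
Stratum 2 (Some college): n = 532; a·d/n = 82·302/532 = 46.5489; b·c/n = 112·36/532 = 7.5789
Stratum 3 (≥ Bachelor's): n = 308; a·d/n = 75·105/308 = 25.5682; b·c/n = 71·57/308 = 13.1396
OR_MH = (64.0973 + 46.5489 + 25.5682) / (30.2162 + 7.5789 + 13.1396) = 136.2144 / 50.9348 = 2.67429

2.674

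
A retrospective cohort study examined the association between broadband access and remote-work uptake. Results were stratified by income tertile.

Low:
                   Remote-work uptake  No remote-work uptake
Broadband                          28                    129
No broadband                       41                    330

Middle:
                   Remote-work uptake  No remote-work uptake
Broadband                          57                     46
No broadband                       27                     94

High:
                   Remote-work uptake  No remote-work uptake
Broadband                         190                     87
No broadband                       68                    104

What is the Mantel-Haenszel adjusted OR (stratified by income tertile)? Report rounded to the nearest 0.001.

2.973

OR_MH = Σ(aᵢdᵢ/nᵢ) / Σ(bᵢcᵢ/nᵢ), where nᵢ is the stratum total.
Stratum 1 (Low): n = 528; a·d/n = 28·330/528 = 17.5000; b·c/n = 129·41/528 = 10.0170
Stratum 2 (Middle): n = 224; a·d/n = 57·94/224 = 23.9196; b·c/n = 46·27/224 = 5.5446
Stratum 3 (High): n = 449; a·d/n = 190·104/449 = 44.0089; b·c/n = 87·68/449 = 13.1759
OR_MH = (17.5000 + 23.9196 + 44.0089) / (10.0170 + 5.5446 + 13.1759) = 85.4286 / 28.7376 = 2.97271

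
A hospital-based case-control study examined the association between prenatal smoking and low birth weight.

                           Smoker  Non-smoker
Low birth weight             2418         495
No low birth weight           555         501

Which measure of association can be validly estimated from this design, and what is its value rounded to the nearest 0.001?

4.410

Reading the table with exposure as columns: a = 2418 (Smoker, case), b = 555 (Smoker, non-case), c = 495 (Non-smoker, case), d = 501.
This is a hospital-based case-control study: participants were sampled on outcome status, so risks in the source population cannot be estimated directly — relative risk is not valid here. The odds ratio is the appropriate measure.
OR = (a·d)/(b·c) = (2418 × 501) / (555 × 495) = 1211418 / 274725 = 4.40957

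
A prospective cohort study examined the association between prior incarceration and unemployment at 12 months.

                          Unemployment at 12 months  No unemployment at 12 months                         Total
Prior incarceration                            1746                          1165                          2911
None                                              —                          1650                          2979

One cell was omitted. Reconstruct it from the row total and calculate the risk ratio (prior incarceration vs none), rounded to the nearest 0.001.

1.344

The missing cell is in the unexposed row: 2979 − 1650 = 1329.
So a = 1746, b = 1165, c = 1329, d = 1650.
RR = [a/(a+b)] / [c/(c+d)] = (1746/2911) / (1329/2979) = 0.59979/0.44612 = 1.34446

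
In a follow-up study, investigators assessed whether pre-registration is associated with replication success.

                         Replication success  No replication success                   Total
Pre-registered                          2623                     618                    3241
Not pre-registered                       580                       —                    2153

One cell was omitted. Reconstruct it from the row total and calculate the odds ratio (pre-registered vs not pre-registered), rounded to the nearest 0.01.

11.51

The missing cell is in the unexposed row: 2153 − 580 = 1573.
So a = 2623, b = 618, c = 580, d = 1573.
OR = (a·d)/(b·c) = (2623 × 1573) / (618 × 580) = 4125979 / 358440 = 11.51093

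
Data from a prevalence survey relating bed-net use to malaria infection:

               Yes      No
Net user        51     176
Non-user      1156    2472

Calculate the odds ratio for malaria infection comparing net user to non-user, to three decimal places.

Cells: a = 51, b = 176, c = 1156, d = 2472.
OR = (a·d)/(b·c) = (51 × 2472) / (176 × 1156) = 126072 / 203456 = 0.61965
Exposure is associated with lower odds of malaria infection (OR = 0.62 < 1).

0.620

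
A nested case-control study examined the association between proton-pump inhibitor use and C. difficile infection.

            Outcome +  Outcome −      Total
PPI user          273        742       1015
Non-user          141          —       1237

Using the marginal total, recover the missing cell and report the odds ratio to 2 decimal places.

The missing cell is in the unexposed row: 1237 − 141 = 1096.
So a = 273, b = 742, c = 141, d = 1096.
OR = (a·d)/(b·c) = (273 × 1096) / (742 × 141) = 299208 / 104622 = 2.85990

2.86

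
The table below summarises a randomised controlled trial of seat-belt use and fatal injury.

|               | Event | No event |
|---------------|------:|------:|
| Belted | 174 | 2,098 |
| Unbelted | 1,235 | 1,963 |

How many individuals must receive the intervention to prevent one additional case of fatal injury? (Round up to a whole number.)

4

Risk in treated group = 174/2272 = 0.07658; risk in control = 1235/3198 = 0.38618.
Absolute risk reduction = 0.38618 − 0.07658 = 0.30959
NNT = 1 / ARR = 1 / 0.30959 = 3.230 → round up → 4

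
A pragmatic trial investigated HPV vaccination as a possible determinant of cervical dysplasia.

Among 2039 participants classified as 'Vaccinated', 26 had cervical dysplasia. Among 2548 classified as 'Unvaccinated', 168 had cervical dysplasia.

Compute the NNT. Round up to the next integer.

19

Risk in treated group = 26/2039 = 0.01275; risk in control = 168/2548 = 0.06593.
Absolute risk reduction = 0.06593 − 0.01275 = 0.05318
NNT = 1 / ARR = 1 / 0.05318 = 18.803 → round up → 19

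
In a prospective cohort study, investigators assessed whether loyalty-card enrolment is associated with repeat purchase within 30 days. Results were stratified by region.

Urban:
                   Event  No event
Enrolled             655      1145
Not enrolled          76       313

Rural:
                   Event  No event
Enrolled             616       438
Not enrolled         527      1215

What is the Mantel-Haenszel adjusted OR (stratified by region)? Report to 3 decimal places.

OR_MH = Σ(aᵢdᵢ/nᵢ) / Σ(bᵢcᵢ/nᵢ), where nᵢ is the stratum total.
Stratum 1 (Urban): n = 2189; a·d/n = 655·313/2189 = 93.6569; b·c/n = 1145·76/2189 = 39.7533
Stratum 2 (Rural): n = 2796; a·d/n = 616·1215/2796 = 267.6824; b·c/n = 438·527/2796 = 82.5558
OR_MH = (93.6569 + 267.6824) / (39.7533 + 82.5558) = 361.3393 / 122.3091 = 2.95431

2.954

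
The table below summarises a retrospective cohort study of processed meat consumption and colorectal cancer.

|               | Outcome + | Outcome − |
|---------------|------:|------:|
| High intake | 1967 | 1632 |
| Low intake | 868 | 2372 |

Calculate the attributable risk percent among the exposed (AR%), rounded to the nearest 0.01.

Cells: a = 1967, b = 1632, c = 868, d = 2372.
Risk in exposed = 1967/3599 = 0.54654; risk in unexposed = 868/3240 = 0.26790.
RR = 0.54654/0.26790 = 2.04008
AR% = (RR − 1)/RR × 100 = (2.04008 − 1)/2.04008 × 100 = 50.9824%

50.98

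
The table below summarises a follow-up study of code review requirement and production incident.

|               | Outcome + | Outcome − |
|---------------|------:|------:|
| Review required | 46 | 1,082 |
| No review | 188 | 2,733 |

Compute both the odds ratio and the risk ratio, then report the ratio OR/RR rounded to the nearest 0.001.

Cells: a = 46, b = 1082, c = 188, d = 2733.
OR = (46·2733)/(1082·188) = 125718/203416 = 0.61803
Risk in exposed = 46/1128 = 0.04078; risk in unexposed = 188/2921 = 0.06436; RR = 0.63361
OR/RR = 0.61803 / 0.63361 = 0.97542
The outcome is rare in both groups, so OR ≈ RR (ratio near 1).

0.975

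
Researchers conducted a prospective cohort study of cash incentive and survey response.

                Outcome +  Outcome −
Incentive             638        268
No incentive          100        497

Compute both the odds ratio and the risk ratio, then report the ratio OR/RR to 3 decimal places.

Cells: a = 638, b = 268, c = 100, d = 497.
OR = (638·497)/(268·100) = 317086/26800 = 11.83157
Risk in exposed = 638/906 = 0.70419; risk in unexposed = 100/597 = 0.16750; RR = 4.20404
OR/RR = 11.83157 / 4.20404 = 2.81433
The outcome is not rare, so the OR lies further from 1 than the RR.

2.814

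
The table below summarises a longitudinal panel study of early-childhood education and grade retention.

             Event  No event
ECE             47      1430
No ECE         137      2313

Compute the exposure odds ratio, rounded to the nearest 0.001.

0.555

Cells: a = 47, b = 1430, c = 137, d = 2313.
OR = (a·d)/(b·c) = (47 × 2313) / (1430 × 137) = 108711 / 195910 = 0.55490
Exposure is associated with lower odds of grade retention (OR = 0.55 < 1).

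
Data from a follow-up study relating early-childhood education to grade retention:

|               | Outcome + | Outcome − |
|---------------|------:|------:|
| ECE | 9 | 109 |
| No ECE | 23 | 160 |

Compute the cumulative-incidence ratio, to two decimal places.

Cells: a = 9, b = 109, c = 23, d = 160.
Risk in exposed = 9/118 = 0.07627; risk in unexposed = 23/183 = 0.12568.
RR = 0.07627 / 0.12568 = 0.60685
The risk is 39% lower among the exposed than among the unexposed.

0.61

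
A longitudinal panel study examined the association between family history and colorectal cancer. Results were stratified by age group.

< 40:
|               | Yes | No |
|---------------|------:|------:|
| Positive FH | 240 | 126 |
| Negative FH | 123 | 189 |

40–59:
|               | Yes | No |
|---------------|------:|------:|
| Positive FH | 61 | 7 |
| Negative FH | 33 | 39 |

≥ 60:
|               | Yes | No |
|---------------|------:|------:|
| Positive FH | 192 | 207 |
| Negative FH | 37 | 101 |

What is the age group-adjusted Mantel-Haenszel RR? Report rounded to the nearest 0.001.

RR_MH = Σ(aᵢ·n₀ᵢ/nᵢ) / Σ(cᵢ·n₁ᵢ/nᵢ), with n₁ᵢ = aᵢ+bᵢ (exposed), n₀ᵢ = cᵢ+dᵢ (unexposed), nᵢ = n₁ᵢ+n₀ᵢ.
Stratum 1 (< 40): n₁ = 366, n₀ = 312, n = 678; a·n₀/n = 240·312/678 = 110.4425; c·n₁/n = 123·366/678 = 66.3982
Stratum 2 (40–59): n₁ = 68, n₀ = 72, n = 140; a·n₀/n = 61·72/140 = 31.3714; c·n₁/n = 33·68/140 = 16.0286
Stratum 3 (≥ 60): n₁ = 399, n₀ = 138, n = 537; a·n₀/n = 192·138/537 = 49.3408; c·n₁/n = 37·399/537 = 27.4916
RR_MH = (110.4425 + 31.3714 + 49.3408) / (66.3982 + 16.0286 + 27.4916) = 191.1547 / 109.9184 = 1.73906

1.739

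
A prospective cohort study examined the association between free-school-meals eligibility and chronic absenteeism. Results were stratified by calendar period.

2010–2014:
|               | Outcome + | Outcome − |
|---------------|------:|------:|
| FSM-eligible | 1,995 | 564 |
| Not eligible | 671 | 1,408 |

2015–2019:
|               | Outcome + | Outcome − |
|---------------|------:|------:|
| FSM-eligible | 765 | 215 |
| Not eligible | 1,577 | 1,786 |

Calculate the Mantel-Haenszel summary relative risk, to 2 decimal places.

2.05

RR_MH = Σ(aᵢ·n₀ᵢ/nᵢ) / Σ(cᵢ·n₁ᵢ/nᵢ), with n₁ᵢ = aᵢ+bᵢ (exposed), n₀ᵢ = cᵢ+dᵢ (unexposed), nᵢ = n₁ᵢ+n₀ᵢ.
Stratum 1 (2010–2014): n₁ = 2559, n₀ = 2079, n = 4638; a·n₀/n = 1995·2079/4638 = 894.2658; c·n₁/n = 671·2559/4638 = 370.2219
Stratum 2 (2015–2019): n₁ = 980, n₀ = 3363, n = 4343; a·n₀/n = 765·3363/4343 = 592.3774; c·n₁/n = 1577·980/4343 = 355.8508
RR_MH = (894.2658 + 592.3774) / (370.2219 + 355.8508) = 1486.6432 / 726.0727 = 2.04751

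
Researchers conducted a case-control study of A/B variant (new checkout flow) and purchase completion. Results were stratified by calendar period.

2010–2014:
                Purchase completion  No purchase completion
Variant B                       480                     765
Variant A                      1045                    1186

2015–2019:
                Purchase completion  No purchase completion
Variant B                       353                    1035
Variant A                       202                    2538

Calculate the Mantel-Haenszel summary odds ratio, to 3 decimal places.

OR_MH = Σ(aᵢdᵢ/nᵢ) / Σ(bᵢcᵢ/nᵢ), where nᵢ is the stratum total.
Stratum 1 (2010–2014): n = 3476; a·d/n = 480·1186/3476 = 163.7745; b·c/n = 765·1045/3476 = 229.9842
Stratum 2 (2015–2019): n = 4128; a·d/n = 353·2538/4128 = 217.0334; b·c/n = 1035·202/4128 = 50.6468
OR_MH = (163.7745 + 217.0334) / (229.9842 + 50.6468) = 380.8079 / 280.6310 = 1.35697

1.357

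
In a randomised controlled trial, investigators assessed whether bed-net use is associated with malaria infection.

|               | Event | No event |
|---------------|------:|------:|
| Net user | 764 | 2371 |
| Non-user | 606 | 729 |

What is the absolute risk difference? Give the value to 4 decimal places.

Cells: a = 764, b = 2371, c = 606, d = 729.
Risk in exposed = 764/3135 = 0.243700; risk in unexposed = 606/1335 = 0.453933.
Risk difference = 0.243700 − 0.453933 = -0.210232

-0.2102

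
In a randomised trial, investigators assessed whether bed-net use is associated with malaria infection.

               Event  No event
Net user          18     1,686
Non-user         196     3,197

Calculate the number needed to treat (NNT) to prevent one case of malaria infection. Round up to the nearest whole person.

22

Risk in treated group = 18/1704 = 0.01056; risk in control = 196/3393 = 0.05777.
Absolute risk reduction = 0.05777 − 0.01056 = 0.04720
NNT = 1 / ARR = 1 / 0.04720 = 21.185 → round up → 22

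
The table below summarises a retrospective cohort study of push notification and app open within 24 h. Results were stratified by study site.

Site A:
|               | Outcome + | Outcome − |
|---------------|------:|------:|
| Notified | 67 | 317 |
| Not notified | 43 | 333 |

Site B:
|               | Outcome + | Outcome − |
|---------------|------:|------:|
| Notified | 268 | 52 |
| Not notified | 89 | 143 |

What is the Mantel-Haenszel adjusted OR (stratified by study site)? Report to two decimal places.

OR_MH = Σ(aᵢdᵢ/nᵢ) / Σ(bᵢcᵢ/nᵢ), where nᵢ is the stratum total.
Stratum 1 (Site A): n = 760; a·d/n = 67·333/760 = 29.3566; b·c/n = 317·43/760 = 17.9355
Stratum 2 (Site B): n = 552; a·d/n = 268·143/552 = 69.4275; b·c/n = 52·89/552 = 8.3841
OR_MH = (29.3566 + 69.4275) / (17.9355 + 8.3841) = 98.7841 / 26.3196 = 3.75326

3.75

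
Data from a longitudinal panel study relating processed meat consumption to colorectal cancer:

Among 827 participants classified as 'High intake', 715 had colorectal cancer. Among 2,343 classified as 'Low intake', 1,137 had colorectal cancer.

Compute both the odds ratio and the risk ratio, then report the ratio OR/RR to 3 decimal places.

3.801

From the description: a = 715, b = 112, c = 1137, d = 1206.
OR = (715·1206)/(112·1137) = 862290/127344 = 6.77134
Risk in exposed = 715/827 = 0.86457; risk in unexposed = 1137/2343 = 0.48528; RR = 1.78161
OR/RR = 6.77134 / 1.78161 = 3.80069
The outcome is not rare, so the OR lies further from 1 than the RR.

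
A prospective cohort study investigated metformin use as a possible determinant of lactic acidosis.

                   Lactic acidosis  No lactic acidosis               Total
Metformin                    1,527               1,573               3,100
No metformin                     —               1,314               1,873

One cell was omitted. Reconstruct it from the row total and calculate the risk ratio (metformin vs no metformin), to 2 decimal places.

The missing cell is in the unexposed row: 1873 − 1314 = 559.
So a = 1527, b = 1573, c = 559, d = 1314.
RR = [a/(a+b)] / [c/(c+d)] = (1527/3100) / (559/1873) = 0.49258/0.29845 = 1.65045

1.65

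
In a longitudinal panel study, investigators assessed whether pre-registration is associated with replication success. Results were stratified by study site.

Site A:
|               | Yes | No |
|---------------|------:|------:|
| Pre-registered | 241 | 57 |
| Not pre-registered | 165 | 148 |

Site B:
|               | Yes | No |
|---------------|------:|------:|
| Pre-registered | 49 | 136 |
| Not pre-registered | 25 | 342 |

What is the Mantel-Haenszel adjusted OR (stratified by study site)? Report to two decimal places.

OR_MH = Σ(aᵢdᵢ/nᵢ) / Σ(bᵢcᵢ/nᵢ), where nᵢ is the stratum total.
Stratum 1 (Site A): n = 611; a·d/n = 241·148/611 = 58.3764; b·c/n = 57·165/611 = 15.3928
Stratum 2 (Site B): n = 552; a·d/n = 49·342/552 = 30.3587; b·c/n = 136·25/552 = 6.1594
OR_MH = (58.3764 + 30.3587) / (15.3928 + 6.1594) = 88.7351 / 21.5522 = 4.11722

4.12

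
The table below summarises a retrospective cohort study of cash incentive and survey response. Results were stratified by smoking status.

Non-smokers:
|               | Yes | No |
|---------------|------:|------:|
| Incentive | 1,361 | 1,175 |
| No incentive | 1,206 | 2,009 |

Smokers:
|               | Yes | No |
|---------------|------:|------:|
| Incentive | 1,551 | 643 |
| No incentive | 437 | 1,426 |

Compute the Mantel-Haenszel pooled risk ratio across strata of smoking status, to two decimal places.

1.92

RR_MH = Σ(aᵢ·n₀ᵢ/nᵢ) / Σ(cᵢ·n₁ᵢ/nᵢ), with n₁ᵢ = aᵢ+bᵢ (exposed), n₀ᵢ = cᵢ+dᵢ (unexposed), nᵢ = n₁ᵢ+n₀ᵢ.
Stratum 1 (Non-smokers): n₁ = 2536, n₀ = 3215, n = 5751; a·n₀/n = 1361·3215/5751 = 760.8442; c·n₁/n = 1206·2536/5751 = 531.8059
Stratum 2 (Smokers): n₁ = 2194, n₀ = 1863, n = 4057; a·n₀/n = 1551·1863/4057 = 712.2290; c·n₁/n = 437·2194/4057 = 236.3268
RR_MH = (760.8442 + 712.2290) / (531.8059 + 236.3268) = 1473.0732 / 768.1328 = 1.91773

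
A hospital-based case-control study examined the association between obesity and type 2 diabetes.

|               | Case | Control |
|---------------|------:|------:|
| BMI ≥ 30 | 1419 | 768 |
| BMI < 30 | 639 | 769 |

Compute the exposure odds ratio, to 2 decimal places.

Cells: a = 1419, b = 768, c = 639, d = 769.
OR = (a·d)/(b·c) = (1419 × 769) / (768 × 639) = 1091211 / 490752 = 2.22355
The odds of type 2 diabetes are about 2.22 times as high in the bmi ≥ 30 group.

2.22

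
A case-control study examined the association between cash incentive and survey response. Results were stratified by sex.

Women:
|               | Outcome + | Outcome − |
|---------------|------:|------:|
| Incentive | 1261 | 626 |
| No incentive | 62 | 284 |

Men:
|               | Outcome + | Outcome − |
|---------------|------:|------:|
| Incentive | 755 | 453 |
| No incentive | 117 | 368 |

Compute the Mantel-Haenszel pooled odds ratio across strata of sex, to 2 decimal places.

OR_MH = Σ(aᵢdᵢ/nᵢ) / Σ(bᵢcᵢ/nᵢ), where nᵢ is the stratum total.
Stratum 1 (Women): n = 2233; a·d/n = 1261·284/2233 = 160.3780; b·c/n = 626·62/2233 = 17.3811
Stratum 2 (Men): n = 1693; a·d/n = 755·368/1693 = 164.1110; b·c/n = 453·117/1693 = 31.3060
OR_MH = (160.3780 + 164.1110) / (17.3811 + 31.3060) = 324.4890 / 48.6871 = 6.66479

6.66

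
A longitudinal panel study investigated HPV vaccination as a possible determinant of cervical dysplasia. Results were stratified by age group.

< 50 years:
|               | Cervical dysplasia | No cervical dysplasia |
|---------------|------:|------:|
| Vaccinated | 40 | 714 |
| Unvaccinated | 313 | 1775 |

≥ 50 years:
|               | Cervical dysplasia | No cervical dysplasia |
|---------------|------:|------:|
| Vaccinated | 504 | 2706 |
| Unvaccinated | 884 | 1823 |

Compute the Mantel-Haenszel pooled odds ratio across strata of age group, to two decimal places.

OR_MH = Σ(aᵢdᵢ/nᵢ) / Σ(bᵢcᵢ/nᵢ), where nᵢ is the stratum total.
Stratum 1 (< 50 years): n = 2842; a·d/n = 40·1775/2842 = 24.9824; b·c/n = 714·313/2842 = 78.6355
Stratum 2 (≥ 50 years): n = 5917; a·d/n = 504·1823/5917 = 155.2800; b·c/n = 2706·884/5917 = 404.2765
OR_MH = (24.9824 + 155.2800) / (78.6355 + 404.2765) = 180.2624 / 482.9120 = 0.37328

0.37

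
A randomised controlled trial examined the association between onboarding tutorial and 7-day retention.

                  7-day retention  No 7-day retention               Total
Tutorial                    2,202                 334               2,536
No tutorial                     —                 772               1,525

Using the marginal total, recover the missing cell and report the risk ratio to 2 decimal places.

1.76

The missing cell is in the unexposed row: 1525 − 772 = 753.
So a = 2202, b = 334, c = 753, d = 772.
RR = [a/(a+b)] / [c/(c+d)] = (2202/2536) / (753/1525) = 0.86830/0.49377 = 1.75850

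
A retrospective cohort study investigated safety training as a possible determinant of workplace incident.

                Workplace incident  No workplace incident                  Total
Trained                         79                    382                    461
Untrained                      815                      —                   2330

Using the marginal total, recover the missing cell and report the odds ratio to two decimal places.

0.38

The missing cell is in the unexposed row: 2330 − 815 = 1515.
So a = 79, b = 382, c = 815, d = 1515.
OR = (a·d)/(b·c) = (79 × 1515) / (382 × 815) = 119685 / 311330 = 0.38443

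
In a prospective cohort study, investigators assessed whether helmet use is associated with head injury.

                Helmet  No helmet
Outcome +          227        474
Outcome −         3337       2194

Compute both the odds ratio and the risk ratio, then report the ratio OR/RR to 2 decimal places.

0.88

Reading the table with exposure as columns: a = 227 (Helmet, case), b = 3337 (Helmet, non-case), c = 474 (No helmet, case), d = 2194.
OR = (227·2194)/(3337·474) = 498038/1581738 = 0.31487
Risk in exposed = 227/3564 = 0.06369; risk in unexposed = 474/2668 = 0.17766; RR = 0.35851
OR/RR = 0.31487 / 0.35851 = 0.87828
The outcome is not rare, so the OR lies further from 1 than the RR.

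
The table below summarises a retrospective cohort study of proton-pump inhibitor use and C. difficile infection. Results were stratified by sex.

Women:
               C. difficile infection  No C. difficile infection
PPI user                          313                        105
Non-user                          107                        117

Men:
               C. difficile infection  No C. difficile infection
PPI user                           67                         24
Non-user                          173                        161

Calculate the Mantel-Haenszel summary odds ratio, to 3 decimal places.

OR_MH = Σ(aᵢdᵢ/nᵢ) / Σ(bᵢcᵢ/nᵢ), where nᵢ is the stratum total.
Stratum 1 (Women): n = 642; a·d/n = 313·117/642 = 57.0421; b·c/n = 105·107/642 = 17.5000
Stratum 2 (Men): n = 425; a·d/n = 67·161/425 = 25.3812; b·c/n = 24·173/425 = 9.7694
OR_MH = (57.0421 + 25.3812) / (17.5000 + 9.7694) = 82.4232 / 27.2694 = 3.02255

3.023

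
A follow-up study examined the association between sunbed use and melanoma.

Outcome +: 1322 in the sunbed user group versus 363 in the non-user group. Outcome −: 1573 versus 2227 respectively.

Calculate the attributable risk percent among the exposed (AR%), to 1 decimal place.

From the description: a = 1322, b = 1573, c = 363, d = 2227.
Risk in exposed = 1322/2895 = 0.45665; risk in unexposed = 363/2590 = 0.14015.
RR = 0.45665/0.14015 = 3.25819
AR% = (RR − 1)/RR × 100 = (3.25819 − 1)/3.25819 × 100 = 69.3081%

69.3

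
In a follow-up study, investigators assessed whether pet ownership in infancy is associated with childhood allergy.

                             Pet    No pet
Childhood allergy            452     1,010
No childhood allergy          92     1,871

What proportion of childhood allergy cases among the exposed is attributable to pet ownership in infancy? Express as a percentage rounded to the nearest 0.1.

Reading the table with exposure as columns: a = 452 (Pet, case), b = 92 (Pet, non-case), c = 1010 (No pet, case), d = 1871.
Risk in exposed = 452/544 = 0.83088; risk in unexposed = 1010/2881 = 0.35057.
RR = 0.83088/0.35057 = 2.37007
AR% = (RR − 1)/RR × 100 = (2.37007 − 1)/2.37007 × 100 = 57.8072%

57.8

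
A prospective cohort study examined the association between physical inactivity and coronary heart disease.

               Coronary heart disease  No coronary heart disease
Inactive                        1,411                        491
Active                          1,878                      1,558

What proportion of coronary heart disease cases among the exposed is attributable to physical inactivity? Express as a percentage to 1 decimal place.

Cells: a = 1411, b = 491, c = 1878, d = 1558.
Risk in exposed = 1411/1902 = 0.74185; risk in unexposed = 1878/3436 = 0.54657.
RR = 0.74185/0.54657 = 1.35729
AR% = (RR − 1)/RR × 100 = (1.35729 − 1)/1.35729 × 100 = 26.3240%

26.3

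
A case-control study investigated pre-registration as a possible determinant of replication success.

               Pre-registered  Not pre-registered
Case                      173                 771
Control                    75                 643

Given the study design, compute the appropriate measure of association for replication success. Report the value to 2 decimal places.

1.92

Reading the table with exposure as columns: a = 173 (Pre-registered, case), b = 75 (Pre-registered, non-case), c = 771 (Not pre-registered, case), d = 643.
This is a case-control study: participants were sampled on outcome status, so risks in the source population cannot be estimated directly — relative risk is not valid here. The odds ratio is the appropriate measure.
OR = (a·d)/(b·c) = (173 × 643) / (75 × 771) = 111239 / 57825 = 1.92372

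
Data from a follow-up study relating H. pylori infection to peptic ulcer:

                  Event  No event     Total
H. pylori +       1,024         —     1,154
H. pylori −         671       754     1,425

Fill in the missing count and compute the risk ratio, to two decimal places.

The missing cell is in the exposed row: 1154 − 1024 = 130.
So a = 1024, b = 130, c = 671, d = 754.
RR = [a/(a+b)] / [c/(c+d)] = (1024/1154) / (671/1425) = 0.88735/0.47088 = 1.88446

1.88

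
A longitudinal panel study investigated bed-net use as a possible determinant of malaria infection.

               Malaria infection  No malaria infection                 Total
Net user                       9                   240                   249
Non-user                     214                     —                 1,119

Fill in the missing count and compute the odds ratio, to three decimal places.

0.159

The missing cell is in the unexposed row: 1119 − 214 = 905.
So a = 9, b = 240, c = 214, d = 905.
OR = (a·d)/(b·c) = (9 × 905) / (240 × 214) = 8145 / 51360 = 0.15859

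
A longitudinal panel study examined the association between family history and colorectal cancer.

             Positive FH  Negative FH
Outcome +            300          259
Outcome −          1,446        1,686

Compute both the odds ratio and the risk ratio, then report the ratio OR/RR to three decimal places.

1.047

Reading the table with exposure as columns: a = 300 (Positive FH, case), b = 1446 (Positive FH, non-case), c = 259 (Negative FH, case), d = 1686.
OR = (300·1686)/(1446·259) = 505800/374514 = 1.35055
Risk in exposed = 300/1746 = 0.17182; risk in unexposed = 259/1945 = 0.13316; RR = 1.29032
OR/RR = 1.35055 / 1.29032 = 1.04668
The outcome is not rare, so the OR lies further from 1 than the RR.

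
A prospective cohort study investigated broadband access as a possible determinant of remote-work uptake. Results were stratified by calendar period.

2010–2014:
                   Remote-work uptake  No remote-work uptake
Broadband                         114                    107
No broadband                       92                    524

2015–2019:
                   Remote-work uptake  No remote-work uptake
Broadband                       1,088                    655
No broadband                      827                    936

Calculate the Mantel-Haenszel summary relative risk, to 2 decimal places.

1.45

RR_MH = Σ(aᵢ·n₀ᵢ/nᵢ) / Σ(cᵢ·n₁ᵢ/nᵢ), with n₁ᵢ = aᵢ+bᵢ (exposed), n₀ᵢ = cᵢ+dᵢ (unexposed), nᵢ = n₁ᵢ+n₀ᵢ.
Stratum 1 (2010–2014): n₁ = 221, n₀ = 616, n = 837; a·n₀/n = 114·616/837 = 83.8996; c·n₁/n = 92·221/837 = 24.2915
Stratum 2 (2015–2019): n₁ = 1743, n₀ = 1763, n = 3506; a·n₀/n = 1088·1763/3506 = 547.1033; c·n₁/n = 827·1743/3506 = 411.1412
RR_MH = (83.8996 + 547.1033) / (24.2915 + 411.1412) = 631.0029 / 435.4327 = 1.44914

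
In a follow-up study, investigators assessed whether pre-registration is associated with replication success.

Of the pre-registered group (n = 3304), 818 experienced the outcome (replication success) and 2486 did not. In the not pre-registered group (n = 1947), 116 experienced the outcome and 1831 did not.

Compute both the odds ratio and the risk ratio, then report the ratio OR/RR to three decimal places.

1.250

From the description: a = 818, b = 2486, c = 116, d = 1831.
OR = (818·1831)/(2486·116) = 1497758/288376 = 5.19377
Risk in exposed = 818/3304 = 0.24758; risk in unexposed = 116/1947 = 0.05958; RR = 4.15548
OR/RR = 5.19377 / 4.15548 = 1.24986
The outcome is not rare, so the OR lies further from 1 than the RR.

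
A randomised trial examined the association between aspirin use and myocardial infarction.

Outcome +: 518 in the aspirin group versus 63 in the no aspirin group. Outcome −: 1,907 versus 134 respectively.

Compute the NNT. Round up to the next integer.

10

Risk in treated group = 518/2425 = 0.21361; risk in control = 63/197 = 0.31980.
Absolute risk reduction = 0.31980 − 0.21361 = 0.10619
NNT = 1 / ARR = 1 / 0.10619 = 9.417 → round up → 10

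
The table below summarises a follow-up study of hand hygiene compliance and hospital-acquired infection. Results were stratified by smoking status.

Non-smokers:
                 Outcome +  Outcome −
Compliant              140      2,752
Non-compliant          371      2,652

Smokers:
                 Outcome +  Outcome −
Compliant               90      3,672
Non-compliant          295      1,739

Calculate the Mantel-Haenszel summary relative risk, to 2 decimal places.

0.28

RR_MH = Σ(aᵢ·n₀ᵢ/nᵢ) / Σ(cᵢ·n₁ᵢ/nᵢ), with n₁ᵢ = aᵢ+bᵢ (exposed), n₀ᵢ = cᵢ+dᵢ (unexposed), nᵢ = n₁ᵢ+n₀ᵢ.
Stratum 1 (Non-smokers): n₁ = 2892, n₀ = 3023, n = 5915; a·n₀/n = 140·3023/5915 = 71.5503; c·n₁/n = 371·2892/5915 = 181.3917
Stratum 2 (Smokers): n₁ = 3762, n₀ = 2034, n = 5796; a·n₀/n = 90·2034/5796 = 31.5839; c·n₁/n = 295·3762/5796 = 191.4752
RR_MH = (71.5503 + 31.5839) / (181.3917 + 191.4752) = 103.1341 / 372.8669 = 0.27660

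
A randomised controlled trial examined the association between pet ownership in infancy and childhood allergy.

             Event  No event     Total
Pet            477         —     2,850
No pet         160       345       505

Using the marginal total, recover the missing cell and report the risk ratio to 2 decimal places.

0.53

The missing cell is in the exposed row: 2850 − 477 = 2373.
So a = 477, b = 2373, c = 160, d = 345.
RR = [a/(a+b)] / [c/(c+d)] = (477/2850) / (160/505) = 0.16737/0.31683 = 0.52826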